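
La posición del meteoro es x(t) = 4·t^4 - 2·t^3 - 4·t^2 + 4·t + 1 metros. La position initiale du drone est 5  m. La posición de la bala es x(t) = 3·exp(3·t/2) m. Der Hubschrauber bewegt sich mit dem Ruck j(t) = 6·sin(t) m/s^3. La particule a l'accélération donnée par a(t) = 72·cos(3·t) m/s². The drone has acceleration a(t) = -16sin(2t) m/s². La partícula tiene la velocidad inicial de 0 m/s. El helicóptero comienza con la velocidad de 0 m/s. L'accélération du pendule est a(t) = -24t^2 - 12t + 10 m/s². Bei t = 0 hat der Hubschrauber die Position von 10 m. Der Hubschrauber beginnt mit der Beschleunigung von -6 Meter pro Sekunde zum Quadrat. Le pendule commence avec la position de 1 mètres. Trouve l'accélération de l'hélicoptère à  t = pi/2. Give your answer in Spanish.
Necesitamos integrar nuestra ecuación de la sacudida j(t) = 6·sin(t) 1 vez. Integrando la sacudida y usando la condición inicial a(0) = -6, obtenemos a(t) = -6·cos(t). De la ecuación de la aceleración a(t) = -6·cos(t), sustituimos t = pi/2 para obtener a = 0.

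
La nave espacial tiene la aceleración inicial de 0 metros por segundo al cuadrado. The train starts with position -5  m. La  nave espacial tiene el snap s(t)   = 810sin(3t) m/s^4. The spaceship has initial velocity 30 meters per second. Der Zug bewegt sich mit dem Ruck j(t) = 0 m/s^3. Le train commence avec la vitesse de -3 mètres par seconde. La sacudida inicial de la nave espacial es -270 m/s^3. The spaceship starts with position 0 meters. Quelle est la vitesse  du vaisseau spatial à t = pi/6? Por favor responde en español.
Necesitamos integrar nuestra ecuación del snap s(t) = 810·sin(3·t) 3 veces. Integrando el snap y usando la condición inicial j(0) = -270, obtenemos j(t) = -270·cos(3·t). Integrando la sacudida y usando la condición inicial a(0) = 0, obtenemos a(t) = -90·sin(3·t). Tomando ∫a(t)dt y aplicando v(0) = 30, encontramos v(t) = 30·cos(3·t). Tenemos la velocidad v(t) = 30·cos(3·t). Sustituyendo t = pi/6: v(pi/6) = 0.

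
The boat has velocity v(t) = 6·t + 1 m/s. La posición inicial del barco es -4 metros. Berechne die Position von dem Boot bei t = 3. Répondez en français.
Nous devons trouver la primitive de notre équation de la vitesse v(t) = 6·t + 1 1 fois. La primitive de la vitesse, avec x(0) = -4, donne la position: x(t) = 3·t^2 + t - 4. Nous avons la position x(t) = 3·t^2 + t - 4. En substituant t = 3: x(3) = 26.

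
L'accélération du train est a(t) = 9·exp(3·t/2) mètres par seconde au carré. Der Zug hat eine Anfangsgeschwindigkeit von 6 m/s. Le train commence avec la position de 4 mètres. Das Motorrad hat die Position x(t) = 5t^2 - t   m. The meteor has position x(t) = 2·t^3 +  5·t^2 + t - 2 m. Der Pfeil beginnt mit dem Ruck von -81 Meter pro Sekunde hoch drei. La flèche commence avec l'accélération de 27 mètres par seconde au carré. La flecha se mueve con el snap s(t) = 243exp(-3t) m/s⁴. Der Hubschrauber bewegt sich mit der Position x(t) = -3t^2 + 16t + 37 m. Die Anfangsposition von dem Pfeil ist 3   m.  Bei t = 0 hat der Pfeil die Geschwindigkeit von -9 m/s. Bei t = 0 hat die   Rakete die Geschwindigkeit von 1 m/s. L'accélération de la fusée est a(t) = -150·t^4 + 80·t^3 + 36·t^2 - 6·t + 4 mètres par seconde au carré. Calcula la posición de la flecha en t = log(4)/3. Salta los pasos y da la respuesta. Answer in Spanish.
La respuesta es 3/4.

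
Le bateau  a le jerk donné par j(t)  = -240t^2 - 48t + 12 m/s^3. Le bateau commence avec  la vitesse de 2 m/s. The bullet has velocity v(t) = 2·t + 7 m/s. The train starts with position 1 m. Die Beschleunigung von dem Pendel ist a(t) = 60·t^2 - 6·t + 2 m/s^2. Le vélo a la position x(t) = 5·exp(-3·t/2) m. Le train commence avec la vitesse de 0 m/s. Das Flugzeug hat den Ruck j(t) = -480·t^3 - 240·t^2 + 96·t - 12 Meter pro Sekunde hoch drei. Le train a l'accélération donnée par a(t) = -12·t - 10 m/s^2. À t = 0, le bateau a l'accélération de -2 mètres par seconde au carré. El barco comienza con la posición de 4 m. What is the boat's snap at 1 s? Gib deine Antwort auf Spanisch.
Para resolver esto, necesitamos tomar 1 derivada de nuestra ecuación de la sacudida j(t) = -240·t^2 - 48·t + 12. Tomando d/dt de j(t), encontramos s(t) = -480·t - 48. De la ecuación del snap s(t) = -480·t - 48, sustituimos t = 1 para obtener s = -528.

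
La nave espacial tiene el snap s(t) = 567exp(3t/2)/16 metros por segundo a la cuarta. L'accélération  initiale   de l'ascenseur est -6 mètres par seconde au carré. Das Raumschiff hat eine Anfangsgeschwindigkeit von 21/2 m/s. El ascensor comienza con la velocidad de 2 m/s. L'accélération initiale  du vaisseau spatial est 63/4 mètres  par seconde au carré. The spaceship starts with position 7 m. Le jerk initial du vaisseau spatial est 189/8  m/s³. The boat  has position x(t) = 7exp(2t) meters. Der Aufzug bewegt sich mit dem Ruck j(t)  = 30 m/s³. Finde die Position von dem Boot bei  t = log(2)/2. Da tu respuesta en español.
Usando x(t) = 7·exp(2·t) y sustituyendo t = log(2)/2, encontramos x = 14.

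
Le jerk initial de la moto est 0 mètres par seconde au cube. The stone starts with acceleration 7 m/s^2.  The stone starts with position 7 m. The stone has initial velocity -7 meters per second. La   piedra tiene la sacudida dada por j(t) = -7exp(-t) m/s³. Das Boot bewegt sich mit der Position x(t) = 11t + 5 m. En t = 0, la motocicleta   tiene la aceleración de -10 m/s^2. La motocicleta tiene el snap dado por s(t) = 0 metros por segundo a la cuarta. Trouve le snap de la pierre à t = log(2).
Pour résoudre ceci, nous devons prendre 1 dérivée de notre équation du jerk j(t) = -7·exp(-t). En prenant d/dt de j(t), nous trouvons s(t) = 7·exp(-t). De l'équation du snap s(t) = 7·exp(-t), nous substituons t = log(2) pour obtenir s = 7/2.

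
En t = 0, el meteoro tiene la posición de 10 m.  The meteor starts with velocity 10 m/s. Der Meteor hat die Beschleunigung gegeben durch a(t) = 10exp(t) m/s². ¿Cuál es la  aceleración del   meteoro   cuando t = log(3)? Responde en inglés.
From the given acceleration equation a(t) = 10·exp(t), we substitute t = log(3) to get a = 30.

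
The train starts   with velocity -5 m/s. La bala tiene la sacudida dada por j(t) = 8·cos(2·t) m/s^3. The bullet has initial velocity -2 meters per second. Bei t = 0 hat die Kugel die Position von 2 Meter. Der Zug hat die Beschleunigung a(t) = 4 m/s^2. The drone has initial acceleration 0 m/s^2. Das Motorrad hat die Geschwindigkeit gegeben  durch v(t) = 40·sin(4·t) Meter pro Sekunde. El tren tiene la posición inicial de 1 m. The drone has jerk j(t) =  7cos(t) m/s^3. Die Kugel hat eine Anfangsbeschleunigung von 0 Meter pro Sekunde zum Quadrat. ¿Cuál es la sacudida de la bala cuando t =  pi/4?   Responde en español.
De la ecuación de la sacudida j(t) = 8·cos(2·t), sustituimos t = pi/4 para obtener j = 0.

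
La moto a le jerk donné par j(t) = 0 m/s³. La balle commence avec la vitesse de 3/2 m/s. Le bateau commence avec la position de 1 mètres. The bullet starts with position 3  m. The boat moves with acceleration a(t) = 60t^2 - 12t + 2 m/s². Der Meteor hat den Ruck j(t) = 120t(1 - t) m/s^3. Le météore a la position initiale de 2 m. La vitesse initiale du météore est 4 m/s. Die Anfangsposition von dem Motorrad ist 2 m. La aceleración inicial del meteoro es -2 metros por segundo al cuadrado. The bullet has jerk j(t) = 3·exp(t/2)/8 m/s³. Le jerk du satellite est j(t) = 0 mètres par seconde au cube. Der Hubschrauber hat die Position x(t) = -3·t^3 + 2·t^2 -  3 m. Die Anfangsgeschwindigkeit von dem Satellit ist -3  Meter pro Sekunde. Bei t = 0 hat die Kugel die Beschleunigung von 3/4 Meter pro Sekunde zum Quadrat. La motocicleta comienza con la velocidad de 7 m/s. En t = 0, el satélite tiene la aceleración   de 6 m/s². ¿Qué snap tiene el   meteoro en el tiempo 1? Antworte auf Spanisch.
Para resolver esto, necesitamos tomar 1 derivada de nuestra ecuación de la sacudida j(t) = 120·t·(1 - t). Tomando d/dt de j(t), encontramos s(t) = 120 - 240·t. De la ecuación del snap s(t) = 120 - 240·t, sustituimos t = 1 para obtener s = -120.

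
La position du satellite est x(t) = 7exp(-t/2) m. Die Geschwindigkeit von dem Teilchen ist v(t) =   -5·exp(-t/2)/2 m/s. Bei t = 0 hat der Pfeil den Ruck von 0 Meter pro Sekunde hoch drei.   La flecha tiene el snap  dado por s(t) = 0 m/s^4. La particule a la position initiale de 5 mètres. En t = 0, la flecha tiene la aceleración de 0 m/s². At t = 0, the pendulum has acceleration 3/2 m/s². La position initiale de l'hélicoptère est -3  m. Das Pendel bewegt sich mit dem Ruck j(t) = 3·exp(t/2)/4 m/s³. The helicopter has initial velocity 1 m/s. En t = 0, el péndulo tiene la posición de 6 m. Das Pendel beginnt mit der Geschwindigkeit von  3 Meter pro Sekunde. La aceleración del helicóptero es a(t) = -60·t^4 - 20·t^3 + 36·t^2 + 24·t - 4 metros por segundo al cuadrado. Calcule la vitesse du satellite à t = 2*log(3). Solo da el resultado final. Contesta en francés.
La vitesse à t = 2*log(3) est v = -7/6.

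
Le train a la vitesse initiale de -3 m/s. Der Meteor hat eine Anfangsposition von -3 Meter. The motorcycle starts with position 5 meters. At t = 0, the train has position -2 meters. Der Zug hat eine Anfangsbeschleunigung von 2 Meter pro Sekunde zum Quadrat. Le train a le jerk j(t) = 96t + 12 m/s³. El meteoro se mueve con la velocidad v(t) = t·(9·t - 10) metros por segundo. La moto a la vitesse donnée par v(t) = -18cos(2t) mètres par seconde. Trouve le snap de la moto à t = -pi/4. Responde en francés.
Nous devons dériver notre équation de la vitesse v(t) = -18·cos(2·t) 3 fois. En dérivant la vitesse, nous obtenons l'accélération: a(t) = 36·sin(2·t). En dérivant l'accélération, nous obtenons le jerk: j(t) = 72·cos(2·t). En prenant d/dt de j(t), nous trouvons s(t) = -144·sin(2·t). En utilisant s(t) = -144·sin(2·t) et en substituant t = -pi/4, nous trouvons s = 144.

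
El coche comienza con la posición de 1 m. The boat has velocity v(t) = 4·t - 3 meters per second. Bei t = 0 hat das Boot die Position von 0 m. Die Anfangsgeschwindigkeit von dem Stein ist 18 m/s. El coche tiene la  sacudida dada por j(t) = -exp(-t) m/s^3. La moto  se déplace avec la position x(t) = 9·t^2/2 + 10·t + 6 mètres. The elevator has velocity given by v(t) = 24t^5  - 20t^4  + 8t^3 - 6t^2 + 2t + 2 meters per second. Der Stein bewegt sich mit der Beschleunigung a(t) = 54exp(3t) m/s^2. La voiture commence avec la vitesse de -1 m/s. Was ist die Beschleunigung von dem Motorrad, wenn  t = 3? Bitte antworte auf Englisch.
Starting from position x(t) = 9·t^2/2 + 10·t + 6, we take 2 derivatives. Differentiating position, we get velocity: v(t) = 9·t + 10. Differentiating velocity, we get acceleration: a(t) = 9. Using a(t) = 9 and substituting t = 3, we find a = 9.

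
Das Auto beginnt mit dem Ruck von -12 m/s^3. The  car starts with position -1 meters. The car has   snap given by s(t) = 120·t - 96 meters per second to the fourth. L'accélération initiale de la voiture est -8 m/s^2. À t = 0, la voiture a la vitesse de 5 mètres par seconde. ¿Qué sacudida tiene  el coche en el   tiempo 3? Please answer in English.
To find the answer, we compute 1 integral of s(t) = 120·t - 96. The integral of snap, with j(0) = -12, gives jerk: j(t) = 60·t^2 - 96·t - 12. Using j(t) = 60·t^2 - 96·t - 12 and substituting t = 3, we find j = 240.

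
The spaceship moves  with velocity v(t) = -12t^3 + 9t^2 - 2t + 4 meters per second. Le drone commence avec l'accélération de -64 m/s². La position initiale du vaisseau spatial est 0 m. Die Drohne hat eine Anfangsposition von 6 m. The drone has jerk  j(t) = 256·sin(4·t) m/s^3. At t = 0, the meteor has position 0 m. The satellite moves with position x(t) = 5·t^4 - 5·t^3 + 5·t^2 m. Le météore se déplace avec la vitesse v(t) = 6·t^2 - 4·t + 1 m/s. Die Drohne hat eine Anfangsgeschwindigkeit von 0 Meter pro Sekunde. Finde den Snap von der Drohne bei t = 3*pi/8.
Ausgehend von dem Ruck j(t) = 256·sin(4·t), nehmen wir 1 Ableitung. Die Ableitung von dem Ruck ergibt den Snap: s(t) = 1024·cos(4·t). Mit s(t) = 1024·cos(4·t) und Einsetzen von t = 3*pi/8, finden wir s = 0.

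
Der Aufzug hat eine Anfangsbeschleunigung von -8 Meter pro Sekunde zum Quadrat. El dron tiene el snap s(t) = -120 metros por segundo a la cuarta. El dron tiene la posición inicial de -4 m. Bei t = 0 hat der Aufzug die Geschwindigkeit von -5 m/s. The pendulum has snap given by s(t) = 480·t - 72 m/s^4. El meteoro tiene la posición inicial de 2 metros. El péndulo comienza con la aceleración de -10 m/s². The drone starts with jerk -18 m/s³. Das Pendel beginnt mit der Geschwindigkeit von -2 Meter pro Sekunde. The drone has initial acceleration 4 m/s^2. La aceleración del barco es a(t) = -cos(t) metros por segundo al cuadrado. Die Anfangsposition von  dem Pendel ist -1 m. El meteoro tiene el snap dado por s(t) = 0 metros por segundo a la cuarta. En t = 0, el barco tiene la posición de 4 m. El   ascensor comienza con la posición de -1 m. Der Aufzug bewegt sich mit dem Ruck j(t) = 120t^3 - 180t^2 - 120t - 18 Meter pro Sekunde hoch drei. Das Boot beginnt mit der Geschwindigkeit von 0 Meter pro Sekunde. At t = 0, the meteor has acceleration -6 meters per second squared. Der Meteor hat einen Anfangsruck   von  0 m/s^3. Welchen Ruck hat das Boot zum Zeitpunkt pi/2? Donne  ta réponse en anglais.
We must differentiate our acceleration equation a(t) = -cos(t) 1 time. Differentiating acceleration, we get jerk: j(t) = sin(t). We have jerk j(t) = sin(t). Substituting t = pi/2: j(pi/2) = 1.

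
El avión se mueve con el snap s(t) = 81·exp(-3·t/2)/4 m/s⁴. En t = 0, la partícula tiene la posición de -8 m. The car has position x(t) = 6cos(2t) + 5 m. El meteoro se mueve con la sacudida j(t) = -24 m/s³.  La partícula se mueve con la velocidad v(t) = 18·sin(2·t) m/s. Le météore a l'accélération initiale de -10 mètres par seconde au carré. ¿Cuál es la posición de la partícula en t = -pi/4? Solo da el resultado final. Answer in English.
The answer is 1.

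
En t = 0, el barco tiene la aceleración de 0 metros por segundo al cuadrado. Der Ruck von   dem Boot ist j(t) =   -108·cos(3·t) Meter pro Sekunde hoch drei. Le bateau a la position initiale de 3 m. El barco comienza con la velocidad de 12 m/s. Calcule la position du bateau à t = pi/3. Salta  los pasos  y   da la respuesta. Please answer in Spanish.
La respuesta es 3.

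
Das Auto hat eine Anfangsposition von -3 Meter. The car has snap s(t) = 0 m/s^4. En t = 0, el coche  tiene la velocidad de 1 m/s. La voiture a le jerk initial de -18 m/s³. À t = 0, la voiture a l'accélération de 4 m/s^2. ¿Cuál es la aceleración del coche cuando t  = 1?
Necesitamos integrar nuestra ecuación del snap s(t) = 0 2 veces. Integrando el snap y usando la condición inicial j(0) = -18, obtenemos j(t) = -18. La integral de la sacudida, con a(0) = 4, da la aceleración: a(t) = 4 - 18·t. Usando a(t) = 4 - 18·t y sustituyendo t = 1, encontramos a = -14.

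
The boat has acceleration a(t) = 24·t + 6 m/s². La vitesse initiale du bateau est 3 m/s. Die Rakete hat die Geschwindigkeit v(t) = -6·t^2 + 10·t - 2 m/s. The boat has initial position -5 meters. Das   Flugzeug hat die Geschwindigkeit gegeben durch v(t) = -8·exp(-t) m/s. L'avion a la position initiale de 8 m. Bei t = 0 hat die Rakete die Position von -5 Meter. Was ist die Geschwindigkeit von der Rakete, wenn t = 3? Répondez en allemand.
Wir haben die Geschwindigkeit v(t) = -6·t^2 + 10·t - 2. Durch Einsetzen von t = 3: v(3) = -26.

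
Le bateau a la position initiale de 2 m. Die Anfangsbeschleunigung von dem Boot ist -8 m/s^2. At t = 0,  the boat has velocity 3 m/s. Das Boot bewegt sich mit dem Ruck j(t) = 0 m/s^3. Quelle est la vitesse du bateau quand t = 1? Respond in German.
Wir müssen unsere Gleichung für den Ruck j(t) = 0 2-mal integrieren. Mit ∫j(t)dt und Anwendung von a(0) = -8, finden wir a(t) = -8. Das Integral von der Beschleunigung ist die Geschwindigkeit. Mit v(0) = 3 erhalten wir v(t) = 3 - 8·t. Wir haben die Geschwindigkeit v(t) = 3 - 8·t. Durch Einsetzen von t = 1: v(1) = -5.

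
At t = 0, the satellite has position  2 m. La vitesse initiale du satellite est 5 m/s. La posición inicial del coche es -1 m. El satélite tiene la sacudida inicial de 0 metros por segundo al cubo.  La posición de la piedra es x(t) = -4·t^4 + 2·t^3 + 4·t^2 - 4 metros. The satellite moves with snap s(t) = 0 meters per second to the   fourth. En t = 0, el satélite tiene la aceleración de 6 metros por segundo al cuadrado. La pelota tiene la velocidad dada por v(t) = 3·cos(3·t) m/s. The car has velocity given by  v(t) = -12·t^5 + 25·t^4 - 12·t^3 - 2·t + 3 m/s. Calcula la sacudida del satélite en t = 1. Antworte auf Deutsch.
Wir müssen unsere Gleichung für den Snap s(t) = 0 1-mal integrieren. Mit ∫s(t)dt und Anwendung von j(0) = 0, finden wir j(t) = 0. Aus der Gleichung für den Ruck j(t) = 0, setzen wir t = 1 ein und erhalten j = 0.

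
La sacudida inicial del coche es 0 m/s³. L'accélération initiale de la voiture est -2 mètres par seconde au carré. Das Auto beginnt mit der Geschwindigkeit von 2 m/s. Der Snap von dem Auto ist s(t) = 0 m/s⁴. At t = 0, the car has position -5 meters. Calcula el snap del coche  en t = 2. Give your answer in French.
Nous avons le snap s(t) = 0. En substituant t = 2: s(2) = 0.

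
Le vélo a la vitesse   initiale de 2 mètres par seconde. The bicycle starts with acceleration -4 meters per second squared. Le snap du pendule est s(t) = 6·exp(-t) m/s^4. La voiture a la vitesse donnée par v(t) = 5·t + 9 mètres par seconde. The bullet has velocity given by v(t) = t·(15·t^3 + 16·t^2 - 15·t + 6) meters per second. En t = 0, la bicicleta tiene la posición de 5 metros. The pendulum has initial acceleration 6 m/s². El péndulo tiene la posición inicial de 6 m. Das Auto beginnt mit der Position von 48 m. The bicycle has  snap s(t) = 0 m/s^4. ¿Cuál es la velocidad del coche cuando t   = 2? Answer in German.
Mit v(t) = 5·t + 9 und Einsetzen von t = 2, finden wir v = 19.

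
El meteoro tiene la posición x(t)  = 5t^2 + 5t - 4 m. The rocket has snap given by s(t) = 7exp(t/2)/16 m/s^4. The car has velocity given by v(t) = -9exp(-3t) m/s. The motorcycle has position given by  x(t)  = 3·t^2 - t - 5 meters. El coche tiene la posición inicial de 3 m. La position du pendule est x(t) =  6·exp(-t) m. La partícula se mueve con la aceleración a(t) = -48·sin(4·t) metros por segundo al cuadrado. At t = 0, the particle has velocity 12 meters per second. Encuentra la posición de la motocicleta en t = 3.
Tenemos la posición x(t) = 3·t^2 - t - 5. Sustituyendo t = 3: x(3) = 19.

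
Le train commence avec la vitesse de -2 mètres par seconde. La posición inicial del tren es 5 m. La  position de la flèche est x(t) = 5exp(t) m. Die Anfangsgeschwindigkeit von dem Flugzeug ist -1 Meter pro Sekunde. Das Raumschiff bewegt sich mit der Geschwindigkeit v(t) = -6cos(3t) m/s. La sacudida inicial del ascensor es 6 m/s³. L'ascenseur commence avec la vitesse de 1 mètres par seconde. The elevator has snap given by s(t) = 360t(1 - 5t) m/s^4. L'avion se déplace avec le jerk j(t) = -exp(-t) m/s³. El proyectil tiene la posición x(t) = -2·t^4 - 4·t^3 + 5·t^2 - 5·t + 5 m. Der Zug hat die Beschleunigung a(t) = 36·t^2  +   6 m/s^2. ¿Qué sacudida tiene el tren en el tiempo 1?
Partiendo de la aceleración a(t) = 36·t^2 + 6, tomamos 1 derivada. Tomando d/dt de a(t), encontramos j(t) = 72·t. De la ecuación de la sacudida j(t) = 72·t, sustituimos t = 1 para obtener j = 72.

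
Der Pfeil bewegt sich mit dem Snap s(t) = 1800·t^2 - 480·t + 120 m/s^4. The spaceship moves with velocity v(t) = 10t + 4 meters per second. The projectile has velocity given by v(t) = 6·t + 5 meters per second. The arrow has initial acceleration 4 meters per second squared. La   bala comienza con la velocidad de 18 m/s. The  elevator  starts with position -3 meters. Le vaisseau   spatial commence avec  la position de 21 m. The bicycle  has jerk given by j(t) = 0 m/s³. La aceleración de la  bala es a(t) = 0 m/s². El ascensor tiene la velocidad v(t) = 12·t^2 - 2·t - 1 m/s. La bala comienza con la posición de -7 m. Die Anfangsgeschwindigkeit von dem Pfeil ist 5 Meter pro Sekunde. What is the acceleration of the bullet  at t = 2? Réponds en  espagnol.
Tenemos la aceleración a(t) = 0. Sustituyendo t = 2: a(2) = 0.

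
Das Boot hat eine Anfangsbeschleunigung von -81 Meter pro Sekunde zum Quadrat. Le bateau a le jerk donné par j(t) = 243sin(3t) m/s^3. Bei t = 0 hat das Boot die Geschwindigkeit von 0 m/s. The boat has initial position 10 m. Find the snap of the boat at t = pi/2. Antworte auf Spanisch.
Para resolver esto, necesitamos tomar 1 derivada de nuestra ecuación de la sacudida j(t) = 243·sin(3·t). Derivando la sacudida, obtenemos el snap: s(t) = 729·cos(3·t). Tenemos el snap s(t) = 729·cos(3·t). Sustituyendo t = pi/2: s(pi/2) = 0.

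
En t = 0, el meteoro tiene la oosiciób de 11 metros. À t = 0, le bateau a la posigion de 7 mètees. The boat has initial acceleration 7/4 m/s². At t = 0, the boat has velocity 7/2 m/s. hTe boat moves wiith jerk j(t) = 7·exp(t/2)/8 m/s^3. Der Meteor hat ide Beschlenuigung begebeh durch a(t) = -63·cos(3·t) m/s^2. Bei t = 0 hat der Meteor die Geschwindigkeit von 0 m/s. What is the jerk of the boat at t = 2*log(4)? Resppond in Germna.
Wir haben den Ruck j(t) = 7·exp(t/2)/8. Durch Einsetzen von t = 2*log(4): j(2*log(4)) = 7/2.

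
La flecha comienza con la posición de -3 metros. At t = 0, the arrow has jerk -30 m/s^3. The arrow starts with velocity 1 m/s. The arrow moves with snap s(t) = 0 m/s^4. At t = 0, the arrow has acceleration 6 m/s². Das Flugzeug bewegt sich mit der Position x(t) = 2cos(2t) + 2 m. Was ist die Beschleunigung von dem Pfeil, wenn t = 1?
Wir müssen unsere Gleichung für den Snap s(t) = 0 2-mal integrieren. Mit ∫s(t)dt und Anwendung von j(0) = -30, finden wir j(t) = -30. Durch Integration von dem Ruck und Verwendung der Anfangsbedingung a(0) = 6, erhalten wir a(t) = 6 - 30·t. Mit a(t) = 6 - 30·t und Einsetzen von t = 1, finden wir a = -24.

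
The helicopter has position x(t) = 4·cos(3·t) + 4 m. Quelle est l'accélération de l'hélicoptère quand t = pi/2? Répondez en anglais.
To solve this, we need to take 2 derivatives of our position equation x(t) = 4·cos(3·t) + 4. Taking d/dt of x(t), we find v(t) = -12·sin(3·t). The derivative of velocity gives acceleration: a(t) = -36·cos(3·t). We have acceleration a(t) = -36·cos(3·t). Substituting t = pi/2: a(pi/2) = 0.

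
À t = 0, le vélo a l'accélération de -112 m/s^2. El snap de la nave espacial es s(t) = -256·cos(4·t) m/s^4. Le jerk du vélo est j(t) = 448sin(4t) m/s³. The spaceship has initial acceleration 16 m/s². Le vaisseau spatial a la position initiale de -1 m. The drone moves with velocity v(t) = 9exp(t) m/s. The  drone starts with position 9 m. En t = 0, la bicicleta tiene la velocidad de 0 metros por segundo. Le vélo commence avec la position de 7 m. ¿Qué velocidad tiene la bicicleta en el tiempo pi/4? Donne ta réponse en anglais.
To find the answer, we compute 2 antiderivatives of j(t) = 448·sin(4·t). Integrating jerk and using the initial condition a(0) = -112, we get a(t) = -112·cos(4·t). Taking ∫a(t)dt and applying v(0) = 0, we find v(t) = -28·sin(4·t). From the given velocity equation v(t) = -28·sin(4·t), we substitute t = pi/4 to get v = 0.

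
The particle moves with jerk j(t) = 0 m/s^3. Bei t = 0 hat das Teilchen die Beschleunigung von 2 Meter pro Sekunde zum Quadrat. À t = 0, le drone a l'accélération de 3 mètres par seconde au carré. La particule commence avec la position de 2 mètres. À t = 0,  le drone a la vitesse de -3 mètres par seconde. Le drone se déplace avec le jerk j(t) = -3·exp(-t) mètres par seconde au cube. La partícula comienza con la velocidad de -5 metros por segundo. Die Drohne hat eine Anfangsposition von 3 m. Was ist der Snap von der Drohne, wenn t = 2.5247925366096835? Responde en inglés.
We must differentiate our jerk equation j(t) = -3·exp(-t) 1 time. Differentiating jerk, we get snap: s(t) = 3·exp(-t). We have snap s(t) = 3·exp(-t). Substituting t = 2.5247925366096835: s(2.5247925366096835) = 0.240224771036192.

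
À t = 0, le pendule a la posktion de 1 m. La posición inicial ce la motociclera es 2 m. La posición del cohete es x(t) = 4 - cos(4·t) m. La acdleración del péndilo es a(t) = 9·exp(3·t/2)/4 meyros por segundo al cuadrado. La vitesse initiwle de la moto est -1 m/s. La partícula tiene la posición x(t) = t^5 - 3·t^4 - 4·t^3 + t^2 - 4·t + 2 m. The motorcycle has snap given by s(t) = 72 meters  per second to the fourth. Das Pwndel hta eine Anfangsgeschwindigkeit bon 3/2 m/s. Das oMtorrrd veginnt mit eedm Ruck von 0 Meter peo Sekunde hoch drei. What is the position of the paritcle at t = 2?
We have position x(t) = t^5 - 3·t^4 - 4·t^3 + t^2 - 4·t + 2. Substituting t = 2: x(2) = -50.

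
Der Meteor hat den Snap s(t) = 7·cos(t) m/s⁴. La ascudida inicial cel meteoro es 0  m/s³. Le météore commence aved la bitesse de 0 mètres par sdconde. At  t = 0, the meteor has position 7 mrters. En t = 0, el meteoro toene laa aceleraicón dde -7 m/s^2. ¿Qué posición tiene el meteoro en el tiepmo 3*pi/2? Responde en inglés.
To find the answer, we compute 4 antiderivatives of s(t) = 7·cos(t). Integrating snap and using the initial condition j(0) = 0, we get j(t) = 7·sin(t). The integral of jerk is acceleration. Using a(0) = -7, we get a(t) = -7·cos(t). The antiderivative of acceleration is velocity. Using v(0) = 0, we get v(t) = -7·sin(t). Taking ∫v(t)dt and applying x(0) = 7, we find x(t) = 7·cos(t). Using x(t) = 7·cos(t) and substituting t = 3*pi/2, we find x = 0.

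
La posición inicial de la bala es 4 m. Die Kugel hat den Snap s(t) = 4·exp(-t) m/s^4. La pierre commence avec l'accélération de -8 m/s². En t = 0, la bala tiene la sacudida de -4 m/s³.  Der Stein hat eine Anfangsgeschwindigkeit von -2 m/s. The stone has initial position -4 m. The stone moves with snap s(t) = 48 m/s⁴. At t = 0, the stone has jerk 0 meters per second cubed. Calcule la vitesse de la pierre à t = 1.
Pour résoudre ceci, nous devons prendre 3 intégrales de notre équation du snap s(t) = 48. La primitive du snap, avec j(0) = 0, donne le jerk: j(t) = 48·t. La primitive du jerk, avec a(0) = -8, donne l'accélération: a(t) = 24·t^2 - 8. L'intégrale de l'accélération est la vitesse. En utilisant v(0) = -2, nous obtenons v(t) = 8·t^3 - 8·t - 2. De l'équation de la vitesse v(t) = 8·t^3 - 8·t - 2, nous substituons t = 1 pour obtenir v = -2.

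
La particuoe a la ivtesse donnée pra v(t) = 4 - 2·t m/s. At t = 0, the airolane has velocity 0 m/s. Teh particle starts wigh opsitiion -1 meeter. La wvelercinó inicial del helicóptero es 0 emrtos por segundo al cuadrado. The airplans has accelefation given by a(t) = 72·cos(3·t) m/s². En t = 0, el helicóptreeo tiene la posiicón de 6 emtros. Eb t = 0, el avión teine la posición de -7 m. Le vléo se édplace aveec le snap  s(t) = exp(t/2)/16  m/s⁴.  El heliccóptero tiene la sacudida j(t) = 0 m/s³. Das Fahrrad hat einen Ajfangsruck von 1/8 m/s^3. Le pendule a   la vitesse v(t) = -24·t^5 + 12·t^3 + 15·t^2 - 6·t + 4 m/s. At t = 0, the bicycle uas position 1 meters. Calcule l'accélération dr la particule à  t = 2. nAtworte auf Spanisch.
Debemos derivar nuestra ecuación de la velocidad v(t) = 4 - 2·t 1 vez. Derivando la velocidad, obtenemos la aceleración: a(t) = -2. Usando a(t) = -2 y sustituyendo t = 2, encontramos a = -2.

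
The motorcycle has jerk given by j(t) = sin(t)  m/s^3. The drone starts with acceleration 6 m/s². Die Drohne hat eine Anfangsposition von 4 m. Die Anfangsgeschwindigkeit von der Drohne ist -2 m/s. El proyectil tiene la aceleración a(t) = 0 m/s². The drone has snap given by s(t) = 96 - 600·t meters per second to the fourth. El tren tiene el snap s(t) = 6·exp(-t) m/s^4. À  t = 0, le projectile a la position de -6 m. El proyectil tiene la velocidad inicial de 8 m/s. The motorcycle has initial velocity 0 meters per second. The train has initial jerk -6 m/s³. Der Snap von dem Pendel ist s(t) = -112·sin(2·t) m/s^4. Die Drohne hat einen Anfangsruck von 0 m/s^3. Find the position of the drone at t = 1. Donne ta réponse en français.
Pour résoudre ceci, nous devons prendre 4 intégrales de notre équation du snap s(t) = 96 - 600·t. L'intégrale du snap, avec j(0) = 0, donne le jerk: j(t) = 12·t·(8 - 25·t). En intégrant le jerk et en utilisant la condition initiale a(0) = 6, nous obtenons a(t) = -100·t^3 + 48·t^2 + 6. La primitive de l'accélération est la vitesse. En utilisant v(0) = -2, nous obtenons v(t) = -25·t^4 + 16·t^3 + 6·t - 2. La primitive de la vitesse est la position. En utilisant x(0) = 4, nous obtenons x(t) = -5·t^5 + 4·t^4 + 3·t^2 - 2·t + 4. Nous avons la position x(t) = -5·t^5 + 4·t^4 + 3·t^2 - 2·t + 4. En substituant t = 1: x(1) = 4.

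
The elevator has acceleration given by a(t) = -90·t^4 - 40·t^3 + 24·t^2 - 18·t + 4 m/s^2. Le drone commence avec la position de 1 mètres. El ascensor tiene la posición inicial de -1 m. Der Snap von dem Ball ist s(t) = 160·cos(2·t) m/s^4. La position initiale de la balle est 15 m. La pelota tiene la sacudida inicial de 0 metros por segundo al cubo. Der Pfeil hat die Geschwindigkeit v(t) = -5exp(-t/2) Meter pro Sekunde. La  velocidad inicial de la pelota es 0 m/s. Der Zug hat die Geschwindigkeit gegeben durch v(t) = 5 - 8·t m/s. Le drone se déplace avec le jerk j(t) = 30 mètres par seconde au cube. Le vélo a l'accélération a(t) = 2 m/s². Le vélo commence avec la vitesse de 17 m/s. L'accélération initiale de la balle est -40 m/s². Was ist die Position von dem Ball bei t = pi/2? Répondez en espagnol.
Necesitamos integrar nuestra ecuación del snap s(t) = 160·cos(2·t) 4 veces. Tomando ∫s(t)dt y aplicando j(0) = 0, encontramos j(t) = 80·sin(2·t). Integrando la sacudida y usando la condición inicial a(0) = -40, obtenemos a(t) = -40·cos(2·t). Integrando la aceleración y usando la condición inicial v(0) = 0, obtenemos v(t) = -20·sin(2·t). Integrando la velocidad y usando la condición inicial x(0) = 15, obtenemos x(t) = 10·cos(2·t) + 5. Tenemos la posición x(t) = 10·cos(2·t) + 5. Sustituyendo t = pi/2: x(pi/2) = -5.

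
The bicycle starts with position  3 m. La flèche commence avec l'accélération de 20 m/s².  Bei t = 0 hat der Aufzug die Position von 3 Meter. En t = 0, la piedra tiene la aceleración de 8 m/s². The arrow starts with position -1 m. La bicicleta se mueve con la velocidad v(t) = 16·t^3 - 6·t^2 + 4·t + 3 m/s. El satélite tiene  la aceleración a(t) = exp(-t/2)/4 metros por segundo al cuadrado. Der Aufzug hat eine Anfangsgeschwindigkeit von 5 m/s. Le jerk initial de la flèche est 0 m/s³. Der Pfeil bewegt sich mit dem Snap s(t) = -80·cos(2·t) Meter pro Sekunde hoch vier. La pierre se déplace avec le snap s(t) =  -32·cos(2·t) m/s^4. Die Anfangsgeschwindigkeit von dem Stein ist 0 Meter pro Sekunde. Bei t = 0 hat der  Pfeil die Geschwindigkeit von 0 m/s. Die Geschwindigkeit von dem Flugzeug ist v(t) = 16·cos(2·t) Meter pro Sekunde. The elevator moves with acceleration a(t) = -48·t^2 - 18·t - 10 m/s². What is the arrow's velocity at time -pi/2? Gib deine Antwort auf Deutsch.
Ausgehend von dem Snap s(t) = -80·cos(2·t), nehmen wir 3 Integrale. Durch Integration von dem Snap und Verwendung der Anfangsbedingung j(0) = 0, erhalten wir j(t) = -40·sin(2·t). Das Integral von dem Ruck ist die Beschleunigung. Mit a(0) = 20 erhalten wir a(t) = 20·cos(2·t). Mit ∫a(t)dt und Anwendung von v(0) = 0, finden wir v(t) = 10·sin(2·t). Mit v(t) = 10·sin(2·t) und Einsetzen von t = -pi/2, finden wir v = 0.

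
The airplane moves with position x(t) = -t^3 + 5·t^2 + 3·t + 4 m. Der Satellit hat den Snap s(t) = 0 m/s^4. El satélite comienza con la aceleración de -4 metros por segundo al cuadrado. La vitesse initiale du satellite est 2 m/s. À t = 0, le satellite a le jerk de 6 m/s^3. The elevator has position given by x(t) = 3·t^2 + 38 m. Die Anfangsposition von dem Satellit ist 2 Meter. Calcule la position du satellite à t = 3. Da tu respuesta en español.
Para resolver esto, necesitamos tomar 4 integrales de nuestra ecuación del snap s(t) = 0. Integrando el snap y usando la condición inicial j(0) = 6, obtenemos j(t) = 6. La antiderivada de la sacudida es la aceleración. Usando a(0) = -4, obtenemos a(t) = 6·t - 4. Integrando la aceleración y usando la condición inicial v(0) = 2, obtenemos v(t) = 3·t^2 - 4·t + 2. La antiderivada de la velocidad, con x(0) = 2, da la posición: x(t) = t^3 - 2·t^2 + 2·t + 2. De la ecuación de la posición x(t) = t^3 - 2·t^2 + 2·t + 2, sustituimos t = 3 para obtener x = 17.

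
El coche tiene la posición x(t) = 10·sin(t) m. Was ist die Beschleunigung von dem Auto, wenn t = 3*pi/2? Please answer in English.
We must differentiate our position equation x(t) = 10·sin(t) 2 times. Taking d/dt of x(t), we find v(t) = 10·cos(t). Taking d/dt of v(t), we find a(t) = -10·sin(t). We have acceleration a(t) = -10·sin(t). Substituting t = 3*pi/2: a(3*pi/2) = 10.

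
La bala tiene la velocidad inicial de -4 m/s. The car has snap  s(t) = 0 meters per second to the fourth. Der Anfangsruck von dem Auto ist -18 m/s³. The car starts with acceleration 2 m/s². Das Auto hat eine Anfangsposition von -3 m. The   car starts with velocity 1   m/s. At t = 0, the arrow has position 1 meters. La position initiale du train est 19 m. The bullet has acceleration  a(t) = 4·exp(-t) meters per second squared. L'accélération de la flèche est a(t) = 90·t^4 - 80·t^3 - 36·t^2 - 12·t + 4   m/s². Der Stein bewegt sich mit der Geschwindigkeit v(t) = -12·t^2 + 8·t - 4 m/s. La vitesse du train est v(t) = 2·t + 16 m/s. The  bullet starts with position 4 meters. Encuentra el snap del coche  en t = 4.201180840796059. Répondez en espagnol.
De la ecuación del snap s(t) = 0, sustituimos t = 4.201180840796059 para obtener s = 0.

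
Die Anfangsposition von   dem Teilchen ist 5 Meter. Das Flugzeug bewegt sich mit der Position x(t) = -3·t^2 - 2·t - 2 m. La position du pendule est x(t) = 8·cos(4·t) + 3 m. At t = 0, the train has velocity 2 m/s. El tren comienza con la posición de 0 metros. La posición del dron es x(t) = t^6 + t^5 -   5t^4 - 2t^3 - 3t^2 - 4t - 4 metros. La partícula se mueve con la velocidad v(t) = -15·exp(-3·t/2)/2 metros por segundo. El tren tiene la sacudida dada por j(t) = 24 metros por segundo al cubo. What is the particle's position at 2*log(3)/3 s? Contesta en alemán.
Wir müssen unsere Gleichung für die Geschwindigkeit v(t) = -15·exp(-3·t/2)/2 1-mal integrieren. Durch Integration von der Geschwindigkeit und Verwendung der Anfangsbedingung x(0) = 5, erhalten wir x(t) = 5·exp(-3·t/2). Mit x(t) = 5·exp(-3·t/2) und Einsetzen von t = 2*log(3)/3, finden wir x = 5/3.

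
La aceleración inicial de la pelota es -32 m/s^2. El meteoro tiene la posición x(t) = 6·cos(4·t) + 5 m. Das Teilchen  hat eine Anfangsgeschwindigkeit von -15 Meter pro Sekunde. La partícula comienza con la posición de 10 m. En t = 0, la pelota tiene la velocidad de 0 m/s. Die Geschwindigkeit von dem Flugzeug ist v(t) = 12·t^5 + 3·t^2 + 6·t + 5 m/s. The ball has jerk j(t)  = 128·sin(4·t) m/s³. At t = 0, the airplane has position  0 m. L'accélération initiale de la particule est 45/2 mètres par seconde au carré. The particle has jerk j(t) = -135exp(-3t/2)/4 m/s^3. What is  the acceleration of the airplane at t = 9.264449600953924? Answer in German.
Um dies zu lösen, müssen wir 1 Ableitung unserer Gleichung für die Geschwindigkeit v(t) = 12·t^5 + 3·t^2 + 6·t + 5 nehmen. Durch Ableiten von der Geschwindigkeit erhalten wir die Beschleunigung: a(t) = 60·t^4 + 6·t + 6. Mit a(t) = 60·t^4 + 6·t + 6 und Einsetzen von t = 9.264449600953924, finden wir a = 442069.192695822.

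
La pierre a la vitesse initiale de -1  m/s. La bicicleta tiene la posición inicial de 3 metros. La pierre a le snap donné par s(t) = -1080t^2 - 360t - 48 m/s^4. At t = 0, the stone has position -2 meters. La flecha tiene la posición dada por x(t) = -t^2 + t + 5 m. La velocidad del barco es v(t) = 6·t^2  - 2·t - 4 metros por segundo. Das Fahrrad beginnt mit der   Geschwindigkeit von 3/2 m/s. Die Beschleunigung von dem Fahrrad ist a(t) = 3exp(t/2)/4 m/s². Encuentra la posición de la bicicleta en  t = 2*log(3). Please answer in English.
To find the answer, we compute 2 antiderivatives of a(t) = 3·exp(t/2)/4. Taking ∫a(t)dt and applying v(0) = 3/2, we find v(t) = 3·exp(t/2)/2. Integrating velocity and using the initial condition x(0) = 3, we get x(t) = 3·exp(t/2). Using x(t) = 3·exp(t/2) and substituting t = 2*log(3), we find x = 9.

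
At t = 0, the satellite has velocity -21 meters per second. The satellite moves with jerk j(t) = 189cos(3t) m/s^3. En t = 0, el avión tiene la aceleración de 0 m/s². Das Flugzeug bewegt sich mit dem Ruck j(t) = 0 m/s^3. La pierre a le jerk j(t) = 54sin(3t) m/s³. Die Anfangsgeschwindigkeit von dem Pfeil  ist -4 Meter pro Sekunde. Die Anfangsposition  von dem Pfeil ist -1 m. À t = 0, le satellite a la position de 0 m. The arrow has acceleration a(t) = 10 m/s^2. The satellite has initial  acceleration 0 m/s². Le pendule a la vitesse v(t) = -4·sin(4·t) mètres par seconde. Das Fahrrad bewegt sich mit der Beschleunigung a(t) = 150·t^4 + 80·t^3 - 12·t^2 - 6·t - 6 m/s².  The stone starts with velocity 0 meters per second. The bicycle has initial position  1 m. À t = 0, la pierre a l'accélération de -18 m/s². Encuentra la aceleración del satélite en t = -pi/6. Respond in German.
Wir müssen unsere Gleichung für den Ruck j(t) = 189·cos(3·t) 1-mal integrieren. Durch Integration von dem Ruck und Verwendung der Anfangsbedingung a(0) = 0, erhalten wir a(t) = 63·sin(3·t). Aus der Gleichung für die Beschleunigung a(t) = 63·sin(3·t), setzen wir t = -pi/6 ein und erhalten a = -63.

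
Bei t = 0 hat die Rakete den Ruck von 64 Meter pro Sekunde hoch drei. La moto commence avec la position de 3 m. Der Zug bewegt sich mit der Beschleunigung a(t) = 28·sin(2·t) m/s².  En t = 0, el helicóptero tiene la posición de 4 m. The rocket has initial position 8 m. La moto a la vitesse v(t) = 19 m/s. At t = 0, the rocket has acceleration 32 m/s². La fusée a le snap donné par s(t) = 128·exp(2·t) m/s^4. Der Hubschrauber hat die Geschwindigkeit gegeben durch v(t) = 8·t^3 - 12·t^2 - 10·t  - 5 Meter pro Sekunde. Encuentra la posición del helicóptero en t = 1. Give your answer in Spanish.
Partiendo de la velocidad v(t) = 8·t^3 - 12·t^2 - 10·t - 5, tomamos 1 antiderivada. La antiderivada de la velocidad es la posición. Usando x(0) = 4, obtenemos x(t) = 2·t^4 - 4·t^3 - 5·t^2 - 5·t + 4. Tenemos la posición x(t) = 2·t^4 - 4·t^3 - 5·t^2 - 5·t + 4. Sustituyendo t = 1: x(1) = -8.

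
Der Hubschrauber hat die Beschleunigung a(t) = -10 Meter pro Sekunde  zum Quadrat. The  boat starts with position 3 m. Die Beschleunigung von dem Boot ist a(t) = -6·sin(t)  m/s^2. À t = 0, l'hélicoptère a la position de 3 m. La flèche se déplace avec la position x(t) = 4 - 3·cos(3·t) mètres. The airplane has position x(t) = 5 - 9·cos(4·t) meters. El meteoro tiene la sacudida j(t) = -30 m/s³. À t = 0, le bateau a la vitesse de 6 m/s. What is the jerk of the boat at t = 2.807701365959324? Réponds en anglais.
We must differentiate our acceleration equation a(t) = -6·sin(t) 1 time. The derivative of acceleration gives jerk: j(t) = -6·cos(t). From the given jerk equation j(t) = -6·cos(t), we substitute t = 2.807701365959324 to get j = 5.66864543729068.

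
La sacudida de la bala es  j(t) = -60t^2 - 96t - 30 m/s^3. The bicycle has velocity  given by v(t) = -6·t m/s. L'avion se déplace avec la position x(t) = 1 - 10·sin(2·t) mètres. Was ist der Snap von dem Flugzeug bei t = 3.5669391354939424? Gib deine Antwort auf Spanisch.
Debemos derivar nuestra ecuación de la posición x(t) = 1 - 10·sin(2·t) 4 veces. Derivando la posición, obtenemos la velocidad: v(t) = -20·cos(2·t). Tomando d/dt de v(t), encontramos a(t) = 40·sin(2·t). Derivando la aceleración, obtenemos la sacudida: j(t) = 80·cos(2·t). Tomando d/dt de j(t), encontramos s(t) = -160·sin(2·t). Tenemos el snap s(t) = -160·sin(2·t). Sustituyendo t = 3.5669391354939424: s(3.5669391354939424) = -120.278011064943.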